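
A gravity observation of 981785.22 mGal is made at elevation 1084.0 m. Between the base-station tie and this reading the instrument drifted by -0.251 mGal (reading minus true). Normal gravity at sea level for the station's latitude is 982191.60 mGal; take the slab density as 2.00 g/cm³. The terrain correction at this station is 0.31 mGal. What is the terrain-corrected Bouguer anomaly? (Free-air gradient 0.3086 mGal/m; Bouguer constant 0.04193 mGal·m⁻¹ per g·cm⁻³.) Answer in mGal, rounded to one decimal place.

-162.2

Drift-corrected reading = 981785.22 − (-0.251) = 981785.471 mGal
Free-air correction = 0.3086 × 1084.0 = 334.52 mGal
Free-air anomaly = 981785.471 − 982191.60 + (334.52) = -71.609 mGal
Bouguer slab correction = 0.04193 × 2.00 × 1084.0 = 90.90 mGal
Simple Bouguer anomaly = -71.609 − (90.90) = -162.509 mGal
Complete Bouguer anomaly = -162.509 + 0.31 = -162.199 mGal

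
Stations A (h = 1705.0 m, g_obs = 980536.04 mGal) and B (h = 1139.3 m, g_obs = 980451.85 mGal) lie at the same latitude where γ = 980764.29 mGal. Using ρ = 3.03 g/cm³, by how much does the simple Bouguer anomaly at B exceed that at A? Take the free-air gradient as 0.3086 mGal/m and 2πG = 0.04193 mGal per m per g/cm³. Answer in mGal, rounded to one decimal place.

-186.9

Δg_SB(A) = 980536.04 − 980764.29 + 0.3086×1705.0 − 0.04193×3.03×1705.0 = 81.30 mGal
Δg_SB(B) = 980451.85 − 980764.29 + 0.3086×1139.3 − 0.04193×3.03×1139.3 = -105.60 mGal
Difference = -105.60 − (81.30) = -186.90 mGal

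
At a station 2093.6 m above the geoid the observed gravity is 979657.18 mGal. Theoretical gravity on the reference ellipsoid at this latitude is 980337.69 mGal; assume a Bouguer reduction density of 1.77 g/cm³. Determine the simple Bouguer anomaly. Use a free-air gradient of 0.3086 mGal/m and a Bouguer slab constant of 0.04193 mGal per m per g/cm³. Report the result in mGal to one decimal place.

-189.8

Free-air correction = 0.3086 × 2093.6 = 646.08 mGal
Free-air anomaly = 979657.18 − 980337.69 + (646.08) = -34.43 mGal
Bouguer slab correction = 0.04193 × 1.77 × 2093.6 = 155.38 mGal
Simple Bouguer anomaly = -34.43 − (155.38) = -189.81 mGal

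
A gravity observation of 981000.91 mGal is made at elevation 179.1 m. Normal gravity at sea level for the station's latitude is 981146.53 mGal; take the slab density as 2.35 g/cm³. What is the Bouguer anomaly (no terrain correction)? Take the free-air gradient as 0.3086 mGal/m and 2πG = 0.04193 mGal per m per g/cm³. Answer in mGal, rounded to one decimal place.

Free-air correction = 0.3086 × 179.1 = 55.27 mGal
Free-air anomaly = 981000.91 − 981146.53 + (55.27) = -90.35 mGal
Bouguer slab correction = 0.04193 × 2.35 × 179.1 = 17.65 mGal
Simple Bouguer anomaly = -90.35 − (17.65) = -108.00 mGal

-108.0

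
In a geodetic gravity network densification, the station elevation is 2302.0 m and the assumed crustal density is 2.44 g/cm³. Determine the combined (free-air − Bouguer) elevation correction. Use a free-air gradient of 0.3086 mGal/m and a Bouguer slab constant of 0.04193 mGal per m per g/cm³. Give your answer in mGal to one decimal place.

474.9

Combined gradient = 0.3086 − 0.04193 × 2.44 = 0.2062908 mGal/m
Combined elevation correction = 0.2062908 × 2302.0 = 474.9 mGal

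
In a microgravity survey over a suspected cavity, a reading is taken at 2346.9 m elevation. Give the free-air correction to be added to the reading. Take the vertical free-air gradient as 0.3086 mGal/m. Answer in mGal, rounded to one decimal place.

Free-air correction = 0.3086 × 2346.9 = 724.3 mGal

724.3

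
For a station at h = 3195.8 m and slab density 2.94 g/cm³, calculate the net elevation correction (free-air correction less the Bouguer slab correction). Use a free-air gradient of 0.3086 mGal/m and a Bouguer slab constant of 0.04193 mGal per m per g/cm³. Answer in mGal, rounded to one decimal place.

592.3

Combined gradient = 0.3086 − 0.04193 × 2.94 = 0.1853258 mGal/m
Combined elevation correction = 0.1853258 × 3195.8 = 592.3 mGal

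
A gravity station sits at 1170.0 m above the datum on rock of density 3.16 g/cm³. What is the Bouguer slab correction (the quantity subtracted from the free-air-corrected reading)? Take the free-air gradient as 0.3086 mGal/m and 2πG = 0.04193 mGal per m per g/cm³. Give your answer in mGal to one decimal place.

155.0

Bouguer slab correction = 0.04193 × 3.16 × 1170.0 = 155.0 mGal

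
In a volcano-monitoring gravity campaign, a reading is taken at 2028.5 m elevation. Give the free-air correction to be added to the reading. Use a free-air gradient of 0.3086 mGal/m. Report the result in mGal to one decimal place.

626.0

Free-air correction = 0.3086 × 2028.5 = 626.0 mGal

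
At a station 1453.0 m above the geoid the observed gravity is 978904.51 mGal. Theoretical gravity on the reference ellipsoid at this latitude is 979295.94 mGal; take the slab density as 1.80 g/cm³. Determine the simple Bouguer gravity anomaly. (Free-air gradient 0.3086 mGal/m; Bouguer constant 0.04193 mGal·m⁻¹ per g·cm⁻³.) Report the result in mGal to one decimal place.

Free-air correction = 0.3086 × 1453.0 = 448.40 mGal
Free-air anomaly = 978904.51 − 979295.94 + (448.40) = 56.97 mGal
Bouguer slab correction = 0.04193 × 1.80 × 1453.0 = 109.66 mGal
Simple Bouguer anomaly = 56.97 − (109.66) = -52.69 mGal

-52.7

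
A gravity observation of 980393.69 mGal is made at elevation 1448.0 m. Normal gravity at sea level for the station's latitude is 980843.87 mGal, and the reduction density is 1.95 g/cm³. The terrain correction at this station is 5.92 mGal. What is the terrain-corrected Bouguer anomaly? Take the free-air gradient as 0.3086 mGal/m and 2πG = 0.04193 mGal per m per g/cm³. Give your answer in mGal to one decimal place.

Free-air correction = 0.3086 × 1448.0 = 446.85 mGal
Free-air anomaly = 980393.69 − 980843.87 + (446.85) = -3.33 mGal
Bouguer slab correction = 0.04193 × 1.95 × 1448.0 = 118.39 mGal
Simple Bouguer anomaly = -3.33 − (118.39) = -121.72 mGal
Complete Bouguer anomaly = -121.72 + 5.92 = -115.80 mGal

-115.8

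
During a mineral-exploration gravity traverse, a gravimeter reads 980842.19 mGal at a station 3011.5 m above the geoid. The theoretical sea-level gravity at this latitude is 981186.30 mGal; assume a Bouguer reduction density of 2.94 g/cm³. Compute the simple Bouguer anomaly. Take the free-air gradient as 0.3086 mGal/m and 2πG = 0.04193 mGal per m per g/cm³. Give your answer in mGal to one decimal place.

Free-air correction = 0.3086 × 3011.5 = 929.35 mGal
Free-air anomaly = 980842.19 − 981186.30 + (929.35) = 585.24 mGal
Bouguer slab correction = 0.04193 × 2.94 × 3011.5 = 371.24 mGal
Simple Bouguer anomaly = 585.24 − (371.24) = 214.00 mGal

214.0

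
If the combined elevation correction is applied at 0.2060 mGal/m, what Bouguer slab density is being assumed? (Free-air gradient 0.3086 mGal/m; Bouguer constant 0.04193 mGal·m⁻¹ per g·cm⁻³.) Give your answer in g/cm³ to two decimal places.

0.2060 = 0.3086 − 0.04193 × ρ
ρ = (0.3086 − 0.2060) / 0.04193 = 2.45 g/cm³

2.45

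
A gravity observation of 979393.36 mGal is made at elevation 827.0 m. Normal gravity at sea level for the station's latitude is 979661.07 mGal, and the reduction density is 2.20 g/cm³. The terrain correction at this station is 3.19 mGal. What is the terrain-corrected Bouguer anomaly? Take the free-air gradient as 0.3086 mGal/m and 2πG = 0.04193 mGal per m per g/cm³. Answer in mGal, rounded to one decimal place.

Free-air correction = 0.3086 × 827.0 = 255.21 mGal
Free-air anomaly = 979393.36 − 979661.07 + (255.21) = -12.50 mGal
Bouguer slab correction = 0.04193 × 2.20 × 827.0 = 76.29 mGal
Simple Bouguer anomaly = -12.50 − (76.29) = -88.79 mGal
Complete Bouguer anomaly = -88.79 + 3.19 = -85.60 mGal

-85.6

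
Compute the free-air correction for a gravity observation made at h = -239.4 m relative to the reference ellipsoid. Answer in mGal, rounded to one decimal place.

-73.9

Free-air correction = 0.3086 × -239.4 = -73.9 mGal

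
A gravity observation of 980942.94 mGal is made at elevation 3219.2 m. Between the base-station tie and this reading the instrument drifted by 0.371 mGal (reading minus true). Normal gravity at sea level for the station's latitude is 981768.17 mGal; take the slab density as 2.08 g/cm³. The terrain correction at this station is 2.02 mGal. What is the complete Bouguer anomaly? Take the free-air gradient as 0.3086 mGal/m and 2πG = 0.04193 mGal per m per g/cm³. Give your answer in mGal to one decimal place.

-110.9

Drift-corrected reading = 980942.94 − (0.371) = 980942.569 mGal
Free-air correction = 0.3086 × 3219.2 = 993.45 mGal
Free-air anomaly = 980942.569 − 981768.17 + (993.45) = 167.849 mGal
Bouguer slab correction = 0.04193 × 2.08 × 3219.2 = 280.76 mGal
Simple Bouguer anomaly = 167.849 − (280.76) = -112.911 mGal
Complete Bouguer anomaly = -112.911 + 2.02 = -110.891 mGal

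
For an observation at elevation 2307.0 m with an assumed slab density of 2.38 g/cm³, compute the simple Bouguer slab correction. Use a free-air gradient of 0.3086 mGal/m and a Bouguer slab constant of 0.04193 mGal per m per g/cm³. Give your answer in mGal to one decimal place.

Bouguer slab correction = 0.04193 × 2.38 × 2307.0 = 230.2 mGal

230.2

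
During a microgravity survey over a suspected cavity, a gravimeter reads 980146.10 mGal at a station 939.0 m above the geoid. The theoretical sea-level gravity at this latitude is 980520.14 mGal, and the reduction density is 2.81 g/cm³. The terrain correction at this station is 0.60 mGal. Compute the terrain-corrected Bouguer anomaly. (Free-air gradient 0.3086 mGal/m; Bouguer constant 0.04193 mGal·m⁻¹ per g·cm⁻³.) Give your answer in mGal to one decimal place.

Free-air correction = 0.3086 × 939.0 = 289.78 mGal
Free-air anomaly = 980146.10 − 980520.14 + (289.78) = -84.26 mGal
Bouguer slab correction = 0.04193 × 2.81 × 939.0 = 110.64 mGal
Simple Bouguer anomaly = -84.26 − (110.64) = -194.90 mGal
Complete Bouguer anomaly = -194.90 + 0.60 = -194.30 mGal

-194.3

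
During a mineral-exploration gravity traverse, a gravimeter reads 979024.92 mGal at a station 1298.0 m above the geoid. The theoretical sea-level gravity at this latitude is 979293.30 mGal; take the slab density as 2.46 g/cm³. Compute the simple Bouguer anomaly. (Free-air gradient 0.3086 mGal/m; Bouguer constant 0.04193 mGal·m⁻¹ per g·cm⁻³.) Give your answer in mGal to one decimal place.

-1.7

Free-air correction = 0.3086 × 1298.0 = 400.56 mGal
Free-air anomaly = 979024.92 − 979293.30 + (400.56) = 132.18 mGal
Bouguer slab correction = 0.04193 × 2.46 × 1298.0 = 133.89 mGal
Simple Bouguer anomaly = 132.18 − (133.89) = -1.71 mGal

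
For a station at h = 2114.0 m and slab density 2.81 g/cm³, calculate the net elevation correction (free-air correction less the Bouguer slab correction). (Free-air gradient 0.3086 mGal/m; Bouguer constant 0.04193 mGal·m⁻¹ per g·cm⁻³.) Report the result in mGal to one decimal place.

Combined gradient = 0.3086 − 0.04193 × 2.81 = 0.1907767 mGal/m
Combined elevation correction = 0.1907767 × 2114.0 = 403.3 mGal

403.3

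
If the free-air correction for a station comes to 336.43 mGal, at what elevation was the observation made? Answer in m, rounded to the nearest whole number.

1090

h = 336.43 / 0.3086 = 1090.18 m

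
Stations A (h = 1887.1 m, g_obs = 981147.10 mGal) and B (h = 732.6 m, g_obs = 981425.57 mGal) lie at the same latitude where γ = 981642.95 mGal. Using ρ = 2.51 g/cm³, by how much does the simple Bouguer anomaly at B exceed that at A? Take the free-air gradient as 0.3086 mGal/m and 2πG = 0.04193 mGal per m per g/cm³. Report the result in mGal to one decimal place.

Δg_SB(A) = 981147.10 − 981642.95 + 0.3086×1887.1 − 0.04193×2.51×1887.1 = -112.10 mGal
Δg_SB(B) = 981425.57 − 981642.95 + 0.3086×732.6 − 0.04193×2.51×732.6 = -68.40 mGal
Difference = -68.40 − (-112.10) = 43.70 mGal

43.7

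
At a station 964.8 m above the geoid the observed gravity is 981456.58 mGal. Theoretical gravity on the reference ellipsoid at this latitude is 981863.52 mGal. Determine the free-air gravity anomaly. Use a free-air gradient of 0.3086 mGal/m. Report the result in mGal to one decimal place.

-109.2

Free-air correction = 0.3086 × 964.8 = 297.74 mGal
Free-air anomaly = 981456.58 − 981863.52 + (297.74) = -109.20 mGal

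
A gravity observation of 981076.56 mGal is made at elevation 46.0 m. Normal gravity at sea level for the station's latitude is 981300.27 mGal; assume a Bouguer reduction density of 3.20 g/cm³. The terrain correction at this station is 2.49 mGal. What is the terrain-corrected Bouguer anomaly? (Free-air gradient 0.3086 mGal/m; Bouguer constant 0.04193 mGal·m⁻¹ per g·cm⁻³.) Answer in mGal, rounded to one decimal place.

Free-air correction = 0.3086 × 46.0 = 14.20 mGal
Free-air anomaly = 981076.56 − 981300.27 + (14.20) = -209.51 mGal
Bouguer slab correction = 0.04193 × 3.20 × 46.0 = 6.17 mGal
Simple Bouguer anomaly = -209.51 − (6.17) = -215.68 mGal
Complete Bouguer anomaly = -215.68 + 2.49 = -213.19 mGal

-213.2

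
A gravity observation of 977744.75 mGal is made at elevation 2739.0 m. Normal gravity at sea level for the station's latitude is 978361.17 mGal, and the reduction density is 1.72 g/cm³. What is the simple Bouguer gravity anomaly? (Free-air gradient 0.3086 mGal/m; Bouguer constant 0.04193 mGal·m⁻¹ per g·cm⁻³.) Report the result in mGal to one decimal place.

Free-air correction = 0.3086 × 2739.0 = 845.26 mGal
Free-air anomaly = 977744.75 − 978361.17 + (845.26) = 228.84 mGal
Bouguer slab correction = 0.04193 × 1.72 × 2739.0 = 197.54 mGal
Simple Bouguer anomaly = 228.84 − (197.54) = 31.30 mGal

31.3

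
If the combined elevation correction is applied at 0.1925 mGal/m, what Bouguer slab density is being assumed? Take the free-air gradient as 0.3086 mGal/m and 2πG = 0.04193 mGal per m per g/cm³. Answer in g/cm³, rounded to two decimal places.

0.1925 = 0.3086 − 0.04193 × ρ
ρ = (0.3086 − 0.1925) / 0.04193 = 2.77 g/cm³

2.77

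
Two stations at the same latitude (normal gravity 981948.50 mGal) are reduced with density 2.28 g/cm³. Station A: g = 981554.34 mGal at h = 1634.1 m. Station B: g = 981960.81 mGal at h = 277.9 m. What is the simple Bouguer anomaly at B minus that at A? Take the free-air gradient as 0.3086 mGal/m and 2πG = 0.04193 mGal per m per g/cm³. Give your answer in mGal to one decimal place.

Δg_SB(A) = 981554.34 − 981948.50 + 0.3086×1634.1 − 0.04193×2.28×1634.1 = -46.10 mGal
Δg_SB(B) = 981960.81 − 981948.50 + 0.3086×277.9 − 0.04193×2.28×277.9 = 71.50 mGal
Difference = 71.50 − (-46.10) = 117.60 mGal

117.6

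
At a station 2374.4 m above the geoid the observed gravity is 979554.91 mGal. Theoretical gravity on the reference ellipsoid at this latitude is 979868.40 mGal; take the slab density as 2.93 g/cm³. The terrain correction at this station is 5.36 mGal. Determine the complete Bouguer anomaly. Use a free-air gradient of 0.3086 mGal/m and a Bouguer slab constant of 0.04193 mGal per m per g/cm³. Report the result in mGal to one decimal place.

132.9

Free-air correction = 0.3086 × 2374.4 = 732.74 mGal
Free-air anomaly = 979554.91 − 979868.40 + (732.74) = 419.25 mGal
Bouguer slab correction = 0.04193 × 2.93 × 2374.4 = 291.71 mGal
Simple Bouguer anomaly = 419.25 − (291.71) = 127.54 mGal
Complete Bouguer anomaly = 127.54 + 5.36 = 132.90 mGal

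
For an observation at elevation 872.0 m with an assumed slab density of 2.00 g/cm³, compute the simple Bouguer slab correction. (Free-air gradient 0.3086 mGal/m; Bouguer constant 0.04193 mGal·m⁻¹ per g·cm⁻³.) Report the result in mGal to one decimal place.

Bouguer slab correction = 0.04193 × 2.00 × 872.0 = 73.1 mGal

73.1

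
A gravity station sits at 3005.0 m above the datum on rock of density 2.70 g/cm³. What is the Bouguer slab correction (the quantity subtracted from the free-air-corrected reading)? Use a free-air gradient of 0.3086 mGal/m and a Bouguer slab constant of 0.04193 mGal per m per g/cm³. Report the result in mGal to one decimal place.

Bouguer slab correction = 0.04193 × 2.70 × 3005.0 = 340.2 mGal

340.2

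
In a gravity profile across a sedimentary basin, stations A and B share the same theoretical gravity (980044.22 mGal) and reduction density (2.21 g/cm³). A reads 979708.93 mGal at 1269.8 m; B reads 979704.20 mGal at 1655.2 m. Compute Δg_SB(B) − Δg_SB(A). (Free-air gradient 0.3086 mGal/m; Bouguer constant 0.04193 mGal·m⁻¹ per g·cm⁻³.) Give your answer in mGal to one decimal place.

Δg_SB(A) = 979708.93 − 980044.22 + 0.3086×1269.8 − 0.04193×2.21×1269.8 = -61.10 mGal
Δg_SB(B) = 979704.20 − 980044.22 + 0.3086×1655.2 − 0.04193×2.21×1655.2 = 17.40 mGal
Difference = 17.40 − (-61.10) = 78.50 mGal

78.5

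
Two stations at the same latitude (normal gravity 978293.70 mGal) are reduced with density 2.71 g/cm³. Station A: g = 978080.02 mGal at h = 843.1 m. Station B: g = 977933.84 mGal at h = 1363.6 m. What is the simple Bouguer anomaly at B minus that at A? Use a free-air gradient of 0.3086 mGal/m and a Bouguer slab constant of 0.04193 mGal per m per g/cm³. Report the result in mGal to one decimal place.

-44.7

Δg_SB(A) = 978080.02 − 978293.70 + 0.3086×843.1 − 0.04193×2.71×843.1 = -49.30 mGal
Δg_SB(B) = 977933.84 − 978293.70 + 0.3086×1363.6 − 0.04193×2.71×1363.6 = -94.00 mGal
Difference = -94.00 − (-49.30) = -44.70 mGal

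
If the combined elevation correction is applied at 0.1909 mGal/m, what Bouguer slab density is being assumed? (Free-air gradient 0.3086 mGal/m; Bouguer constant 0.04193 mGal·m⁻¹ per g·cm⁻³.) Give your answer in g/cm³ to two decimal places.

0.1909 = 0.3086 − 0.04193 × ρ
ρ = (0.3086 − 0.1909) / 0.04193 = 2.81 g/cm³

2.81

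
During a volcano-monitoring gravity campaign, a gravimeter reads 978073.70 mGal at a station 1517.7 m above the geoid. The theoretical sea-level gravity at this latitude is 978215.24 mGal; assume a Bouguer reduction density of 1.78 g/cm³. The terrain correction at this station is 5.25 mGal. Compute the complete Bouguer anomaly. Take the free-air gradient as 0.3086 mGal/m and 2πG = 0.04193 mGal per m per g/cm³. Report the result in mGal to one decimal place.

218.8

Free-air correction = 0.3086 × 1517.7 = 468.36 mGal
Free-air anomaly = 978073.70 − 978215.24 + (468.36) = 326.82 mGal
Bouguer slab correction = 0.04193 × 1.78 × 1517.7 = 113.27 mGal
Simple Bouguer anomaly = 326.82 − (113.27) = 213.55 mGal
Complete Bouguer anomaly = 213.55 + 5.25 = 218.80 mGal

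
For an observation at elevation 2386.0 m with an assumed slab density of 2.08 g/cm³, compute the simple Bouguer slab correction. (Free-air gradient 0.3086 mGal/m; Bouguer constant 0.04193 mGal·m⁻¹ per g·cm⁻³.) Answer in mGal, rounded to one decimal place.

208.1

Bouguer slab correction = 0.04193 × 2.08 × 2386.0 = 208.1 mGal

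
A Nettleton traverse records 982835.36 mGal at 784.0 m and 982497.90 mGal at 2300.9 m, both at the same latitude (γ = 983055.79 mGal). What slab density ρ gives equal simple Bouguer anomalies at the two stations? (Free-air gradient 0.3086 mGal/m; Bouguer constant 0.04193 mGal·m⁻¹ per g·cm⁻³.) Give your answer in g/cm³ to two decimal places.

Δg_obs = 982497.90 − 982835.36 = -337.46 mGal over Δh = 2300.9 − 784.0 = 1516.9 m
Equal Bouguer anomalies ⇒ Δg_obs + (0.3086 − 0.04193ρ)·Δh = 0
0.3086 − 0.04193ρ = −Δg_obs/Δh = 0.22247
ρ = (0.3086 − 0.22247) / 0.04193 = 2.05 g/cm³

2.05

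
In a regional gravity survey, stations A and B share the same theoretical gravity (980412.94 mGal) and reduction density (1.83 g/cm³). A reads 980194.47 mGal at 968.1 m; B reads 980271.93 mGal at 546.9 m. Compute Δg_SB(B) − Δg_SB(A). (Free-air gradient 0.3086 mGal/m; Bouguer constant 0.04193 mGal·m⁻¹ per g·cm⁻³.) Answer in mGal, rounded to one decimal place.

-20.2

Δg_SB(A) = 980194.47 − 980412.94 + 0.3086×968.1 − 0.04193×1.83×968.1 = 6.00 mGal
Δg_SB(B) = 980271.93 − 980412.94 + 0.3086×546.9 − 0.04193×1.83×546.9 = -14.20 mGal
Difference = -14.20 − (6.00) = -20.20 mGal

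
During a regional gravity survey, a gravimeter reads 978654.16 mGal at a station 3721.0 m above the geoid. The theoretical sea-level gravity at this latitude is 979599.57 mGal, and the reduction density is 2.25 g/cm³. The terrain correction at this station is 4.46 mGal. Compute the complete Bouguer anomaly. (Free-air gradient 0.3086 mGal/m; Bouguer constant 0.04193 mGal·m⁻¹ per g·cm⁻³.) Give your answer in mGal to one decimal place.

-143.7

Free-air correction = 0.3086 × 3721.0 = 1148.30 mGal
Free-air anomaly = 978654.16 − 979599.57 + (1148.30) = 202.89 mGal
Bouguer slab correction = 0.04193 × 2.25 × 3721.0 = 351.05 mGal
Simple Bouguer anomaly = 202.89 − (351.05) = -148.16 mGal
Complete Bouguer anomaly = -148.16 + 4.46 = -143.70 mGal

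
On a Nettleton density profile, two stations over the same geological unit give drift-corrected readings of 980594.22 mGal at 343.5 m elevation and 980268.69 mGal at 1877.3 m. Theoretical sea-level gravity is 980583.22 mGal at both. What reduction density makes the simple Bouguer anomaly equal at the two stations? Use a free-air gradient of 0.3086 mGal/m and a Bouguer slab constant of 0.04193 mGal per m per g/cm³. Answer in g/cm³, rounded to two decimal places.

2.30

Δg_obs = 980268.69 − 980594.22 = -325.53 mGal over Δh = 1877.3 − 343.5 = 1533.8 m
Equal Bouguer anomalies ⇒ Δg_obs + (0.3086 − 0.04193ρ)·Δh = 0
0.3086 − 0.04193ρ = −Δg_obs/Δh = 0.21224
ρ = (0.3086 − 0.21224) / 0.04193 = 2.30 g/cm³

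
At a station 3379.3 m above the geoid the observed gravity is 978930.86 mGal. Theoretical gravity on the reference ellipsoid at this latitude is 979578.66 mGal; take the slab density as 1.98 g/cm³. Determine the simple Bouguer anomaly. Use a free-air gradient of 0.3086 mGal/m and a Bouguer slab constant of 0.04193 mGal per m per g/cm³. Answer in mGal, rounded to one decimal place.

114.5

Free-air correction = 0.3086 × 3379.3 = 1042.85 mGal
Free-air anomaly = 978930.86 − 979578.66 + (1042.85) = 395.05 mGal
Bouguer slab correction = 0.04193 × 1.98 × 3379.3 = 280.55 mGal
Simple Bouguer anomaly = 395.05 − (280.55) = 114.50 mGal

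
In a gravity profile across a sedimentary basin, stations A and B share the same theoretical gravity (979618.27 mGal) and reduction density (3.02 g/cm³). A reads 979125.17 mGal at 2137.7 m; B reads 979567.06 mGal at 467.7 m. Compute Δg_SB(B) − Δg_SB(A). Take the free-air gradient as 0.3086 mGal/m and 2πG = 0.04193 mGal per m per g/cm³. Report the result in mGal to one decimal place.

138.0

Δg_SB(A) = 979125.17 − 979618.27 + 0.3086×2137.7 − 0.04193×3.02×2137.7 = -104.10 mGal
Δg_SB(B) = 979567.06 − 979618.27 + 0.3086×467.7 − 0.04193×3.02×467.7 = 33.90 mGal
Difference = 33.90 − (-104.10) = 138.00 mGal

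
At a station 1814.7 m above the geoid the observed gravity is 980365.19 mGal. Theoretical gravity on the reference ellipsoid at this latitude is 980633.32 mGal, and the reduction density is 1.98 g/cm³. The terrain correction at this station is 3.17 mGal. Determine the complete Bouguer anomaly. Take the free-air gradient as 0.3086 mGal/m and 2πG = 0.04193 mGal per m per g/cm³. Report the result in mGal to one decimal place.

Free-air correction = 0.3086 × 1814.7 = 560.02 mGal
Free-air anomaly = 980365.19 − 980633.32 + (560.02) = 291.89 mGal
Bouguer slab correction = 0.04193 × 1.98 × 1814.7 = 150.66 mGal
Simple Bouguer anomaly = 291.89 − (150.66) = 141.23 mGal
Complete Bouguer anomaly = 141.23 + 3.17 = 144.40 mGal

144.4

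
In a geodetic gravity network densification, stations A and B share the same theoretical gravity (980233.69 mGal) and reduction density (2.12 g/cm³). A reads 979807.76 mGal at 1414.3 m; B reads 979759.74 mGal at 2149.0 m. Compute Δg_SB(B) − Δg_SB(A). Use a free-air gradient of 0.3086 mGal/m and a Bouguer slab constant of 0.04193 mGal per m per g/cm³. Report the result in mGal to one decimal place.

Δg_SB(A) = 979807.76 − 980233.69 + 0.3086×1414.3 − 0.04193×2.12×1414.3 = -115.20 mGal
Δg_SB(B) = 979759.74 − 980233.69 + 0.3086×2149.0 − 0.04193×2.12×2149.0 = -1.80 mGal
Difference = -1.80 − (-115.20) = 113.40 mGal

113.4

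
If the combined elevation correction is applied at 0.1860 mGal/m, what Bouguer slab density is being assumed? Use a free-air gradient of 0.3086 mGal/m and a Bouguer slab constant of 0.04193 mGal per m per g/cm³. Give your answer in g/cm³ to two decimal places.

2.92

0.1860 = 0.3086 − 0.04193 × ρ
ρ = (0.3086 − 0.1860) / 0.04193 = 2.92 g/cm³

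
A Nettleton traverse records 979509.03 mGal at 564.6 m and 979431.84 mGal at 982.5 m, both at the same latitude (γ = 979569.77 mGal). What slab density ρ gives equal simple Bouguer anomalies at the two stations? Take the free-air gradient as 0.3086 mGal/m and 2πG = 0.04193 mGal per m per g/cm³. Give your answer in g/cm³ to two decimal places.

Δg_obs = 979431.84 − 979509.03 = -77.19 mGal over Δh = 982.5 − 564.6 = 417.9 m
Equal Bouguer anomalies ⇒ Δg_obs + (0.3086 − 0.04193ρ)·Δh = 0
0.3086 − 0.04193ρ = −Δg_obs/Δh = 0.18471
ρ = (0.3086 − 0.18471) / 0.04193 = 2.95 g/cm³

2.95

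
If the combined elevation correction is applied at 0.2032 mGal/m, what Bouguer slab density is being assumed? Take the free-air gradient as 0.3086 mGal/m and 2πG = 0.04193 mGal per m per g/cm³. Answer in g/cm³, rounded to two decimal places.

0.2032 = 0.3086 − 0.04193 × ρ
ρ = (0.3086 − 0.2032) / 0.04193 = 2.51 g/cm³

2.51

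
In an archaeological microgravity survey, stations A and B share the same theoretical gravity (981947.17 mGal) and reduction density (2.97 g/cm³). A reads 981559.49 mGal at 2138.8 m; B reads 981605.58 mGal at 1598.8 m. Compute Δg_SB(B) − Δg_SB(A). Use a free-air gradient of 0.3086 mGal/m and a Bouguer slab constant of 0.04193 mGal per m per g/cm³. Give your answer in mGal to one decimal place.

Δg_SB(A) = 981559.49 − 981947.17 + 0.3086×2138.8 − 0.04193×2.97×2138.8 = 6.00 mGal
Δg_SB(B) = 981605.58 − 981947.17 + 0.3086×1598.8 − 0.04193×2.97×1598.8 = -47.30 mGal
Difference = -47.30 − (6.00) = -53.30 mGal

-53.3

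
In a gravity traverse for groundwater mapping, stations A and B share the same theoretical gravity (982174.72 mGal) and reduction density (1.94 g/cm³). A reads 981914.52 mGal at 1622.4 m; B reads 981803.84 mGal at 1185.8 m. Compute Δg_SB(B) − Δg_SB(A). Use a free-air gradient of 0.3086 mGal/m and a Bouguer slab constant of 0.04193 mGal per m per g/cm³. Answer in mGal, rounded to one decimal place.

-209.9

Δg_SB(A) = 981914.52 − 982174.72 + 0.3086×1622.4 − 0.04193×1.94×1622.4 = 108.50 mGal
Δg_SB(B) = 981803.84 − 982174.72 + 0.3086×1185.8 − 0.04193×1.94×1185.8 = -101.40 mGal
Difference = -101.40 − (108.50) = -209.90 mGal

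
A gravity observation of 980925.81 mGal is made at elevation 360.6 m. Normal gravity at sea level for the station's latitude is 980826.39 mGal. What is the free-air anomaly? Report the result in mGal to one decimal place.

Free-air correction = 0.3086 × 360.6 = 111.28 mGal
Free-air anomaly = 980925.81 − 980826.39 + (111.28) = 210.70 mGal

210.7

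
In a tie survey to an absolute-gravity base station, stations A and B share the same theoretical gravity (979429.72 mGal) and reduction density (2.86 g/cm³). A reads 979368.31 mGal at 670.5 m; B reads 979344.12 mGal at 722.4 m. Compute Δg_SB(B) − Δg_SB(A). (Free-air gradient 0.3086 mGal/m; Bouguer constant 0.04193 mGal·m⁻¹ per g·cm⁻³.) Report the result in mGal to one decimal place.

-14.4

Δg_SB(A) = 979368.31 − 979429.72 + 0.3086×670.5 − 0.04193×2.86×670.5 = 65.10 mGal
Δg_SB(B) = 979344.12 − 979429.72 + 0.3086×722.4 − 0.04193×2.86×722.4 = 50.70 mGal
Difference = 50.70 − (65.10) = -14.40 mGal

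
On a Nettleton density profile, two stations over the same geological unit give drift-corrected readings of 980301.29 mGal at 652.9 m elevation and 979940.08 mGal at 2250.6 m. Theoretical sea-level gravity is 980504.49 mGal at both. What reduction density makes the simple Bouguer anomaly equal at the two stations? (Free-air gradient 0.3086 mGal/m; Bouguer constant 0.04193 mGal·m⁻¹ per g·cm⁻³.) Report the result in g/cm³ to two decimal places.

Δg_obs = 979940.08 − 980301.29 = -361.21 mGal over Δh = 2250.6 − 652.9 = 1597.7 m
Equal Bouguer anomalies ⇒ Δg_obs + (0.3086 − 0.04193ρ)·Δh = 0
0.3086 − 0.04193ρ = −Δg_obs/Δh = 0.22608
ρ = (0.3086 − 0.22608) / 0.04193 = 1.97 g/cm³

1.97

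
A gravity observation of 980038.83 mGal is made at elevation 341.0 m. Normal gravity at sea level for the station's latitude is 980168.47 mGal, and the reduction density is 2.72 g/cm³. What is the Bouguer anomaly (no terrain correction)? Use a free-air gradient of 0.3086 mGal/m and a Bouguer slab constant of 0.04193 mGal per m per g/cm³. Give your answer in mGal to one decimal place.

-63.3

Free-air correction = 0.3086 × 341.0 = 105.23 mGal
Free-air anomaly = 980038.83 − 980168.47 + (105.23) = -24.41 mGal
Bouguer slab correction = 0.04193 × 2.72 × 341.0 = 38.89 mGal
Simple Bouguer anomaly = -24.41 − (38.89) = -63.30 mGal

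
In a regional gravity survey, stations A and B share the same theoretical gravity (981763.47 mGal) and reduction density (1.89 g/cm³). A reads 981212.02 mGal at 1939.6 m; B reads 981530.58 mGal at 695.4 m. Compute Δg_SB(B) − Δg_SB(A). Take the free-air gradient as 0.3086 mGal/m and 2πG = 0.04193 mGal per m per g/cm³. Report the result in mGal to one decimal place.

Δg_SB(A) = 981212.02 − 981763.47 + 0.3086×1939.6 − 0.04193×1.89×1939.6 = -106.60 mGal
Δg_SB(B) = 981530.58 − 981763.47 + 0.3086×695.4 − 0.04193×1.89×695.4 = -73.40 mGal
Difference = -73.40 − (-106.60) = 33.20 mGal

33.2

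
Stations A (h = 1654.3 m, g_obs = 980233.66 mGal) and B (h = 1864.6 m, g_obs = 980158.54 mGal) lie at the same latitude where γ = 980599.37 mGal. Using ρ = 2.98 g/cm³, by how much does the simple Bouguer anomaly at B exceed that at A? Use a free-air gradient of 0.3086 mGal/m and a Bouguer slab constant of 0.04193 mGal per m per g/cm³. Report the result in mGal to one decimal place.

Δg_SB(A) = 980233.66 − 980599.37 + 0.3086×1654.3 − 0.04193×2.98×1654.3 = -61.90 mGal
Δg_SB(B) = 980158.54 − 980599.37 + 0.3086×1864.6 − 0.04193×2.98×1864.6 = -98.40 mGal
Difference = -98.40 − (-61.90) = -36.50 mGal

-36.5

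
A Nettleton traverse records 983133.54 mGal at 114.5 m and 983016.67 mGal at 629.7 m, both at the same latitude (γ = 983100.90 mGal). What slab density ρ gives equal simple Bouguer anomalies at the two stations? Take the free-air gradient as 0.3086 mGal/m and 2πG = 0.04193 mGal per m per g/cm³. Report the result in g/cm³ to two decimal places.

1.95

Δg_obs = 983016.67 − 983133.54 = -116.87 mGal over Δh = 629.7 − 114.5 = 515.2 m
Equal Bouguer anomalies ⇒ Δg_obs + (0.3086 − 0.04193ρ)·Δh = 0
0.3086 − 0.04193ρ = −Δg_obs/Δh = 0.22684
ρ = (0.3086 − 0.22684) / 0.04193 = 1.95 g/cm³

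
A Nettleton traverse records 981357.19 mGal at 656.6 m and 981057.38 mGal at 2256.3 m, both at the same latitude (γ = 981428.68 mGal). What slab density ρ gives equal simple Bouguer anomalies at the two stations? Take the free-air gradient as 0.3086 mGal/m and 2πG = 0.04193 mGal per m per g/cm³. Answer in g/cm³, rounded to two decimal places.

Δg_obs = 981057.38 − 981357.19 = -299.81 mGal over Δh = 2256.3 − 656.6 = 1599.7 m
Equal Bouguer anomalies ⇒ Δg_obs + (0.3086 − 0.04193ρ)·Δh = 0
0.3086 − 0.04193ρ = −Δg_obs/Δh = 0.18742
ρ = (0.3086 − 0.18742) / 0.04193 = 2.89 g/cm³

2.89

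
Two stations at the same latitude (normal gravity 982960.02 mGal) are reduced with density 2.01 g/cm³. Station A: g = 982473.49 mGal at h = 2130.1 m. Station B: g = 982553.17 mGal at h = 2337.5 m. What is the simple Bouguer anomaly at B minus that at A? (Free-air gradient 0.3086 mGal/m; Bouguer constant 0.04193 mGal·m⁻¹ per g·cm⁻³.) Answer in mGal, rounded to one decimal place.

Δg_SB(A) = 982473.49 − 982960.02 + 0.3086×2130.1 − 0.04193×2.01×2130.1 = -8.70 mGal
Δg_SB(B) = 982553.17 − 982960.02 + 0.3086×2337.5 − 0.04193×2.01×2337.5 = 117.50 mGal
Difference = 117.50 − (-8.70) = 126.20 mGal

126.2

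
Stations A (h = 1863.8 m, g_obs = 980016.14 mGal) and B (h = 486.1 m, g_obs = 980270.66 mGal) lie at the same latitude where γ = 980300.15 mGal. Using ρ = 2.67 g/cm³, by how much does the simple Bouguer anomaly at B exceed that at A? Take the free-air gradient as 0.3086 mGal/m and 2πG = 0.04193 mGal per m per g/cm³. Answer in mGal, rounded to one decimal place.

-16.4

Δg_SB(A) = 980016.14 − 980300.15 + 0.3086×1863.8 − 0.04193×2.67×1863.8 = 82.50 mGal
Δg_SB(B) = 980270.66 − 980300.15 + 0.3086×486.1 − 0.04193×2.67×486.1 = 66.10 mGal
Difference = 66.10 − (82.50) = -16.40 mGal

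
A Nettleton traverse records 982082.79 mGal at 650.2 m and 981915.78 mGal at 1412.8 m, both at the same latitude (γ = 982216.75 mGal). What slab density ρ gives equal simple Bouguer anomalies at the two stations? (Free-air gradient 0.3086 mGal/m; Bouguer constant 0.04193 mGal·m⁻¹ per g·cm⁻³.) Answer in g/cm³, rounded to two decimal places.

2.14

Δg_obs = 981915.78 − 982082.79 = -167.01 mGal over Δh = 1412.8 − 650.2 = 762.6 m
Equal Bouguer anomalies ⇒ Δg_obs + (0.3086 − 0.04193ρ)·Δh = 0
0.3086 − 0.04193ρ = −Δg_obs/Δh = 0.21900
ρ = (0.3086 − 0.21900) / 0.04193 = 2.14 g/cm³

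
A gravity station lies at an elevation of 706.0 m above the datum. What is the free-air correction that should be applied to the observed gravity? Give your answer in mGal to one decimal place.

217.9

Free-air correction = 0.3086 × 706.0 = 217.9 mGal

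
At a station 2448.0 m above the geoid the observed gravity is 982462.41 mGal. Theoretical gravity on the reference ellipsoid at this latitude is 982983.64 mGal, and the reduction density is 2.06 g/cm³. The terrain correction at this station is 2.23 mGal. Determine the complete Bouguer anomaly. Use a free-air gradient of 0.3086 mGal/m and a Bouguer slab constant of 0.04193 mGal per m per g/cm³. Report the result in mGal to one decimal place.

Free-air correction = 0.3086 × 2448.0 = 755.45 mGal
Free-air anomaly = 982462.41 − 982983.64 + (755.45) = 234.22 mGal
Bouguer slab correction = 0.04193 × 2.06 × 2448.0 = 211.45 mGal
Simple Bouguer anomaly = 234.22 − (211.45) = 22.77 mGal
Complete Bouguer anomaly = 22.77 + 2.23 = 25.00 mGal

25.0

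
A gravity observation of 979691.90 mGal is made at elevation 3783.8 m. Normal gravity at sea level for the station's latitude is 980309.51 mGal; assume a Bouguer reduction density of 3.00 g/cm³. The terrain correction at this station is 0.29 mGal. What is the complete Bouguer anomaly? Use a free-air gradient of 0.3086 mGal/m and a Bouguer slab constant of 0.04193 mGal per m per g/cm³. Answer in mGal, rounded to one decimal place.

Free-air correction = 0.3086 × 3783.8 = 1167.68 mGal
Free-air anomaly = 979691.90 − 980309.51 + (1167.68) = 550.07 mGal
Bouguer slab correction = 0.04193 × 3.00 × 3783.8 = 475.96 mGal
Simple Bouguer anomaly = 550.07 − (475.96) = 74.11 mGal
Complete Bouguer anomaly = 74.11 + 0.29 = 74.40 mGal

74.4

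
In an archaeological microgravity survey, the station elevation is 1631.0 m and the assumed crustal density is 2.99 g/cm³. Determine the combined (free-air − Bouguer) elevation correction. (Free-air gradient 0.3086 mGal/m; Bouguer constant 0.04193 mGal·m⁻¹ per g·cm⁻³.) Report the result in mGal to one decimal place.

298.8

Combined gradient = 0.3086 − 0.04193 × 2.99 = 0.1832293 mGal/m
Combined elevation correction = 0.1832293 × 1631.0 = 298.8 mGal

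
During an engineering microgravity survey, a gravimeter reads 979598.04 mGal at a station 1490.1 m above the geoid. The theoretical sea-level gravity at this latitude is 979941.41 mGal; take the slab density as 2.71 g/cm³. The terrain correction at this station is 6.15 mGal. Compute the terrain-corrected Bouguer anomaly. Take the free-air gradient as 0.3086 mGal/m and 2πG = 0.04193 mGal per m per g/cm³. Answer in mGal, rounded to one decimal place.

Free-air correction = 0.3086 × 1490.1 = 459.84 mGal
Free-air anomaly = 979598.04 − 979941.41 + (459.84) = 116.47 mGal
Bouguer slab correction = 0.04193 × 2.71 × 1490.1 = 169.32 mGal
Simple Bouguer anomaly = 116.47 − (169.32) = -52.85 mGal
Complete Bouguer anomaly = -52.85 + 6.15 = -46.70 mGal

-46.7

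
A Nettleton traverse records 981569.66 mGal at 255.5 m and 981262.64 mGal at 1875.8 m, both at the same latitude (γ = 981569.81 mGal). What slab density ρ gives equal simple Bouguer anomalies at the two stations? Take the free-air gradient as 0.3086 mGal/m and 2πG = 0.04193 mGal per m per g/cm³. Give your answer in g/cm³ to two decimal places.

2.84

Δg_obs = 981262.64 − 981569.66 = -307.02 mGal over Δh = 1875.8 − 255.5 = 1620.3 m
Equal Bouguer anomalies ⇒ Δg_obs + (0.3086 − 0.04193ρ)·Δh = 0
0.3086 − 0.04193ρ = −Δg_obs/Δh = 0.18948
ρ = (0.3086 − 0.18948) / 0.04193 = 2.84 g/cm³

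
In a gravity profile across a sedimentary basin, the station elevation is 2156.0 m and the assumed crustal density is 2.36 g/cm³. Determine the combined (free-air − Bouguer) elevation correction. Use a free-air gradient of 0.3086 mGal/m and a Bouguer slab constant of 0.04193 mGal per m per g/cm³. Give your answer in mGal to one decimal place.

452.0

Combined gradient = 0.3086 − 0.04193 × 2.36 = 0.2096452 mGal/m
Combined elevation correction = 0.2096452 × 2156.0 = 452.0 mGal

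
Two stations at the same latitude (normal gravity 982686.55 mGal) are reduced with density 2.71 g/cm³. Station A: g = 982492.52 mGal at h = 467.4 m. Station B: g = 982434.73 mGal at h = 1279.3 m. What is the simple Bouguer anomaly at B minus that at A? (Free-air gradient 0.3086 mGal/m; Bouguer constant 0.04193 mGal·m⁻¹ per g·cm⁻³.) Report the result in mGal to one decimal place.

100.5

Δg_SB(A) = 982492.52 − 982686.55 + 0.3086×467.4 − 0.04193×2.71×467.4 = -102.90 mGal
Δg_SB(B) = 982434.73 − 982686.55 + 0.3086×1279.3 − 0.04193×2.71×1279.3 = -2.40 mGal
Difference = -2.40 − (-102.90) = 100.50 mGal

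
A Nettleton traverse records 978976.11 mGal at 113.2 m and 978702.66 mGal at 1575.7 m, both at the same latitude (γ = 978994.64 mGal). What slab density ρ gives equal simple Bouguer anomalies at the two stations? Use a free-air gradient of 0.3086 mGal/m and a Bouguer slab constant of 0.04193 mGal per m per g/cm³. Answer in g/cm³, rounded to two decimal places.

2.90

Δg_obs = 978702.66 − 978976.11 = -273.45 mGal over Δh = 1575.7 − 113.2 = 1462.5 m
Equal Bouguer anomalies ⇒ Δg_obs + (0.3086 − 0.04193ρ)·Δh = 0
0.3086 − 0.04193ρ = −Δg_obs/Δh = 0.18697
ρ = (0.3086 − 0.18697) / 0.04193 = 2.90 g/cm³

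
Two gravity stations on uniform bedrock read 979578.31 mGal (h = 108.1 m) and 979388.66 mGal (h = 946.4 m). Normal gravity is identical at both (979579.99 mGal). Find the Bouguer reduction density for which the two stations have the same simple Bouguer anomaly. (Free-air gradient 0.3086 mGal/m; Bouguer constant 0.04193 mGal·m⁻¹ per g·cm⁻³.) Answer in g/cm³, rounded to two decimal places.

1.96

Δg_obs = 979388.66 − 979578.31 = -189.65 mGal over Δh = 946.4 − 108.1 = 838.3 m
Equal Bouguer anomalies ⇒ Δg_obs + (0.3086 − 0.04193ρ)·Δh = 0
0.3086 − 0.04193ρ = −Δg_obs/Δh = 0.22623
ρ = (0.3086 − 0.22623) / 0.04193 = 1.96 g/cm³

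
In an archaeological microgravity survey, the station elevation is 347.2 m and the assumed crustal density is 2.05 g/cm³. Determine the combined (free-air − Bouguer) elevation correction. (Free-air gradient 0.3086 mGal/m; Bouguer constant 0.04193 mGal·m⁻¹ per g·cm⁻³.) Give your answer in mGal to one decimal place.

77.3

Combined gradient = 0.3086 − 0.04193 × 2.05 = 0.2226435 mGal/m
Combined elevation correction = 0.2226435 × 347.2 = 77.3 mGal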